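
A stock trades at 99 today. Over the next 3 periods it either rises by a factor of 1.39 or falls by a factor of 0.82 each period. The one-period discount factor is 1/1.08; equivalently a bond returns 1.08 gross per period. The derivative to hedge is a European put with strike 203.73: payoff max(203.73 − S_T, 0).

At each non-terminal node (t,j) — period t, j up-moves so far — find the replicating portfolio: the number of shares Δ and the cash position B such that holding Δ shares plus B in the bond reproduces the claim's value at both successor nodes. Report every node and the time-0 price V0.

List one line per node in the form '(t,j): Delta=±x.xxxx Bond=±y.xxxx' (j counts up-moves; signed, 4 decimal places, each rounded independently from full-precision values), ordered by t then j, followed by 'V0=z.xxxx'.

(0,0): Delta=-0.8035 Bond=146.9609
(1,0): Delta=-1.0000 Bond=174.6656
(1,1): Delta=-0.6654 Bond=139.7029
(2,0): Delta=-1.0000 Bond=188.6389
(2,1): Delta=-1.0000 Bond=188.6389
(2,2): Delta=-0.4300 Bond=105.8579
V0=67.4095

Under the risk-neutral measure, an up-move has probability p* = (R−d)/(u−d) = 0.4561 and values discount at R = 1.08.
At expiry t=3: V(3,0)=149.1446, V(3,1)=111.2010, V(3,2)=46.8821, V(3,3)=0.0000
  t=2,j=0: stock 66.5676 → up 92.5290 (V=111.2010), down 54.5854 (V=149.1446). Price 122.0713; hedge Δ=-1.0000, bond B=188.6389.
  t=2,j=1: stock 112.8402 → up 156.8479 (V=46.8821), down 92.5290 (V=111.2010). Price 75.7987; hedge Δ=-1.0000, bond B=188.6389.
  t=2,j=2: stock 191.2779 → up 265.8763 (V=0.0000), down 156.8479 (V=46.8821). Price 23.6086; hedge Δ=-0.4300, bond B=105.8579.
  t=1,j=0: stock 81.1800 → up 112.8402 (V=75.7987), down 66.5676 (V=122.0713). Price 93.4856; hedge Δ=-1.0000, bond B=174.6656.
  t=1,j=1: stock 137.6100 → up 191.2779 (V=23.6086), down 112.8402 (V=75.7987). Price 48.1414; hedge Δ=-0.6654, bond B=139.7029.
  t=0,j=0: stock 99.0000 → up 137.6100 (V=48.1414), down 81.1800 (V=93.4856). Price 67.4095; hedge Δ=-0.8035, bond B=146.9609.
Each (Δ,B) replicates both successor values, so the strategy is self-financing and V0 is arbitrage-free.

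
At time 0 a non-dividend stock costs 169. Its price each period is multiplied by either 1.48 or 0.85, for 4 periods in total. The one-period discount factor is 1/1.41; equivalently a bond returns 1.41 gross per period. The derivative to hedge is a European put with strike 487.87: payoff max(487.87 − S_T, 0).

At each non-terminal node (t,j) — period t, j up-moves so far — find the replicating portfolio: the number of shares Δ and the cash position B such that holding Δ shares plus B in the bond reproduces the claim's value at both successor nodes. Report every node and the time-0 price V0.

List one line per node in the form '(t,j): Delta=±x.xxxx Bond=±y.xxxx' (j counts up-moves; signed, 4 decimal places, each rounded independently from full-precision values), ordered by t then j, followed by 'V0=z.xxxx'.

(0,0): Delta=-0.2400 Bond=46.0032
(1,0): Delta=-1.0000 Bond=174.0391
(1,1): Delta=-0.1854 Bond=51.2176
(2,0): Delta=-1.0000 Bond=245.3951
(2,1): Delta=-1.0000 Bond=245.3951
(2,2): Delta=-0.1270 Bond=50.5696
(3,0): Delta=-1.0000 Bond=346.0071
(3,1): Delta=-1.0000 Bond=346.0071
(3,2): Delta=-1.0000 Bond=346.0071
(3,3): Delta=-0.0643 Bond=36.9651
V0=5.4439

Risk-neutral probability p* = (R−d)/(u−d) = (1.41−0.85)/(1.48−0.85) = 0.8889.
Terminal values V(4,·): V(4,0)=399.6509, V(4,1)=334.2651, V(4,2)=220.4167, V(4,3)=22.1866, V(4,4)=0.0000
Node (3,0) S=103.7871: V=(p*·334.2651+(1−p*)·399.6509)/1.41=242.2200; Δ=(334.2651−399.6509)/(153.6049−88.2191)=-1.0000; B=V−Δ·S=346.0071
Node (3,1) S=180.7117: V=(p*·220.4167+(1−p*)·334.2651)/1.41=165.2954; Δ=(220.4167−334.2651)/(267.4533−153.6049)=-1.0000; B=V−Δ·S=346.0071
Node (3,2) S=314.6510: V=(p*·22.1866+(1−p*)·220.4167)/1.41=31.3561; Δ=(22.1866−220.4167)/(465.6834−267.4533)=-1.0000; B=V−Δ·S=346.0071
Node (3,3) S=547.8628: V=(p*·0.0000+(1−p*)·22.1866)/1.41=1.7484; Δ=(0.0000−22.1866)/(810.8370−465.6834)=-0.0643; B=V−Δ·S=36.9651
Node (2,0) S=122.1025: V=(p*·165.2954+(1−p*)·242.2200)/1.41=123.2926; Δ=(165.2954−242.2200)/(180.7117−103.7871)=-1.0000; B=V−Δ·S=245.3951
Node (2,1) S=212.6020: V=(p*·31.3561+(1−p*)·165.2954)/1.41=32.7931; Δ=(31.3561−165.2954)/(314.6510−180.7117)=-1.0000; B=V−Δ·S=245.3951
Node (2,2) S=370.1776: V=(p*·1.7484+(1−p*)·31.3561)/1.41=3.5731; Δ=(1.7484−31.3561)/(547.8628−314.6510)=-0.1270; B=V−Δ·S=50.5696
Node (1,0) S=143.6500: V=(p*·32.7931+(1−p*)·123.2926)/1.41=30.3891; Δ=(32.7931−123.2926)/(212.6020−122.1025)=-1.0000; B=V−Δ·S=174.0391
Node (1,1) S=250.1200: V=(p*·3.5731+(1−p*)·32.7931)/1.41=4.8367; Δ=(3.5731−32.7931)/(370.1776−212.6020)=-0.1854; B=V−Δ·S=51.2176
Node (0,0) S=169.0000: V=(p*·4.8367+(1−p*)·30.3891)/1.41=5.4439; Δ=(4.8367−30.3891)/(250.1200−143.6500)=-0.2400; B=V−Δ·S=46.0032
Check: Δ(0,0)·S0 + B(0,0) = 5.4439 = V0.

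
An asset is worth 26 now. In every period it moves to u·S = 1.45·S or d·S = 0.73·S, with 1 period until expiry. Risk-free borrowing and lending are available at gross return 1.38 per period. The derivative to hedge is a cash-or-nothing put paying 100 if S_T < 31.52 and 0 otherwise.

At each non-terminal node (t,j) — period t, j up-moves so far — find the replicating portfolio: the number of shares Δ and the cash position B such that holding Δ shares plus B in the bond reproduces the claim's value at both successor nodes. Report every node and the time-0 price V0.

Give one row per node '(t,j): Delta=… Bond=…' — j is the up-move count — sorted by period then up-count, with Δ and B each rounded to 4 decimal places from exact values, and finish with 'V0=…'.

(0,0): Delta=-5.3419 Bond=145.9340
V0=7.0451

Risk-neutral probability p* = (R−d)/(u−d) = (1.38−0.73)/(1.45−0.73) = 0.9028.
Terminal payoffs: V(1,0)=100.0000, V(1,1)=0.0000
Node (0,0) S=26.0000: V=(p*·0.0000+(1−p*)·100.0000)/1.38=7.0451; Δ=(0.0000−100.0000)/(37.7000−18.9800)=-5.3419; B=V−Δ·S=145.9340
Root portfolio cost Δ·26+B reproduces V0=7.0451.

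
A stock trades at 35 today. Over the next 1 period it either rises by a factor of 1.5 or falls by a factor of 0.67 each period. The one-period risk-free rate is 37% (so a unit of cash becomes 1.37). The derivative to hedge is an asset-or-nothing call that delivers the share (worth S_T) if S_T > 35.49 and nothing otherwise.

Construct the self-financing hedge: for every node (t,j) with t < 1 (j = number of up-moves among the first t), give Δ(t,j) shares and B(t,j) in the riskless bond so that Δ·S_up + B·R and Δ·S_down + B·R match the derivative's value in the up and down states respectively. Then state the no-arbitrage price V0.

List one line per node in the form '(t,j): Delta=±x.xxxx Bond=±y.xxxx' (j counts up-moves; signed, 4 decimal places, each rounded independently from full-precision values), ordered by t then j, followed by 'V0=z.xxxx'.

Risk-neutral probability p* = (R−d)/(u−d) = (1.37−0.67)/(1.5−0.67) = 0.8434.
At expiry t=1: V(1,0)=0.0000, V(1,1)=52.5000
  t=0,j=0: stock 35.0000 → up 52.5000 (V=52.5000), down 23.4500 (V=0.0000). Price 32.3191; hedge Δ=1.8072, bond B=-30.9340.
The time-0 hedge costs 32.3191, which is the no-arbitrage price.

(0,0): Delta=1.8072 Bond=-30.9340
V0=32.3191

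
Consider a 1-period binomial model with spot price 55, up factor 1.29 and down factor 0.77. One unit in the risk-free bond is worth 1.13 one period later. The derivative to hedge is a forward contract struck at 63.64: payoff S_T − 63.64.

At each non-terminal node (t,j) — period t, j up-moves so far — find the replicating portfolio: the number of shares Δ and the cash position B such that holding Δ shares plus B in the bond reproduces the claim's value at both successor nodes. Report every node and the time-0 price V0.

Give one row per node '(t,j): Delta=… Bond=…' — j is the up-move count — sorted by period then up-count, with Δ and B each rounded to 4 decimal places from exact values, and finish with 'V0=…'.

(0,0): Delta=1.0000 Bond=-56.3186
V0=-1.3186

Since d<R<u, set p* = (R−d)/(u−d) = 0.6923; price each node as the discounted p*-expectation of its children.
Terminal values V(1,·): V(1,0)=-21.2900, V(1,1)=7.3100
(0,0): S=55.0000. Δ = (V_up−V_dn)/(S_up−S_dn) = (7.3100−-21.2900)/(70.9500−42.3500) = 1.0000. V = [p*·7.3100 + (1−p*)·-21.2900]/1.13 = -1.3186. B = V − Δ·S = -56.3186.
Check: Δ(0,0)·S0 + B(0,0) = -1.3186 = V0.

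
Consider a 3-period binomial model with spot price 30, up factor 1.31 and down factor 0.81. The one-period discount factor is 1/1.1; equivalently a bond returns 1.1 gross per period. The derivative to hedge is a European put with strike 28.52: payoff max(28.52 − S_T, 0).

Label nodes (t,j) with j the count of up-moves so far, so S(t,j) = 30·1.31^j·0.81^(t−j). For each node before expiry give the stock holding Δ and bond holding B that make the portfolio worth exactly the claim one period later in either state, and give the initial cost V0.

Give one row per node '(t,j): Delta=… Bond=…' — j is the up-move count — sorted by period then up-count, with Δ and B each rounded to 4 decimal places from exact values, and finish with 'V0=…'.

Under the risk-neutral measure, an up-move has probability p* = (R−d)/(u−d) = 0.5800 and values discount at R = 1.1.
At expiry t=3: V(3,0)=12.5768, V(3,1)=2.7353, V(3,2)=0.0000, V(3,3)=0.0000
  t=2,j=0: stock 19.6830 → up 25.7847 (V=2.7353), down 15.9432 (V=12.5768). Price 6.2443; hedge Δ=-1.0000, bond B=25.9273.
  t=2,j=1: stock 31.8330 → up 41.7012 (V=0.0000), down 25.7847 (V=2.7353). Price 1.0444; hedge Δ=-0.1719, bond B=6.5149.
  t=2,j=2: stock 51.4830 → up 67.4427 (V=0.0000), down 41.7012 (V=0.0000). Price 0.0000; hedge Δ=0.0000, bond B=0.0000.
  t=1,j=0: stock 24.3000 → up 31.8330 (V=1.0444), down 19.6830 (V=6.2443). Price 2.9348; hedge Δ=-0.4280, bond B=13.3346.
  t=1,j=1: stock 39.3000 → up 51.4830 (V=0.0000), down 31.8330 (V=1.0444). Price 0.3988; hedge Δ=-0.0531, bond B=2.4875.
  t=0,j=0: stock 30.0000 → up 39.3000 (V=0.3988), down 24.3000 (V=2.9348). Price 1.3308; hedge Δ=-0.1691, bond B=6.4030.
Each (Δ,B) replicates both successor values, so the strategy is self-financing and V0 is arbitrage-free.

(0,0): Delta=-0.1691 Bond=6.4030
(1,0): Delta=-0.4280 Bond=13.3346
(1,1): Delta=-0.0531 Bond=2.4875
(2,0): Delta=-1.0000 Bond=25.9273
(2,1): Delta=-0.1719 Bond=6.5149
(2,2): Delta=0.0000 Bond=0.0000
V0=1.3308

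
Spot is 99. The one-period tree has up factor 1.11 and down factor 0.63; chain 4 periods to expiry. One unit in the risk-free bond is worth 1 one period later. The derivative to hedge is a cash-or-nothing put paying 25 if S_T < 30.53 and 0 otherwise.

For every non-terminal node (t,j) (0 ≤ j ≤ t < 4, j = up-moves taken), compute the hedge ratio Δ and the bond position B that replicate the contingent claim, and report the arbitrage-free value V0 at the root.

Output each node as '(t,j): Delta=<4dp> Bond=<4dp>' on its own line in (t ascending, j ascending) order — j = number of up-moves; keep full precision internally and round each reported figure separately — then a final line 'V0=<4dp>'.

Since d<R<u, set p* = (R−d)/(u−d) = 0.7708; price each node as the discounted p*-expectation of its children.
Terminal values V(4,·): V(4,0)=25.0000, V(4,1)=25.0000, V(4,2)=0.0000, V(4,3)=0.0000, V(4,4)=0.0000
Node (3,0) S=24.7547: V=(p*·25.0000+(1−p*)·25.0000)/1=25.0000; Δ=(25.0000−25.0000)/(27.4777−15.5954)=0.0000; B=V−Δ·S=25.0000
Node (3,1) S=43.6153: V=(p*·0.0000+(1−p*)·25.0000)/1=5.7292; Δ=(0.0000−25.0000)/(48.4130−27.4777)=-1.1942; B=V−Δ·S=57.8125
Node (3,2) S=76.8461: V=(p*·0.0000+(1−p*)·0.0000)/1=0.0000; Δ=(0.0000−0.0000)/(85.2991−48.4130)=0.0000; B=V−Δ·S=0.0000
Node (3,3) S=135.3955: V=(p*·0.0000+(1−p*)·0.0000)/1=0.0000; Δ=(0.0000−0.0000)/(150.2890−85.2991)=0.0000; B=V−Δ·S=0.0000
Node (2,0) S=39.2931: V=(p*·5.7292+(1−p*)·25.0000)/1=10.1454; Δ=(5.7292−25.0000)/(43.6153−24.7547)=-1.0217; B=V−Δ·S=50.2930
Node (2,1) S=69.2307: V=(p*·0.0000+(1−p*)·5.7292)/1=1.3129; Δ=(0.0000−5.7292)/(76.8461−43.6153)=-0.1724; B=V−Δ·S=13.2487
Node (2,2) S=121.9779: V=(p*·0.0000+(1−p*)·0.0000)/1=0.0000; Δ=(0.0000−0.0000)/(135.3955−76.8461)=0.0000; B=V−Δ·S=0.0000
Node (1,0) S=62.3700: V=(p*·1.3129+(1−p*)·10.1454)/1=3.3370; Δ=(1.3129−10.1454)/(69.2307−39.2931)=-0.2950; B=V−Δ·S=21.7380
Node (1,1) S=109.8900: V=(p*·0.0000+(1−p*)·1.3129)/1=0.3009; Δ=(0.0000−1.3129)/(121.9779−69.2307)=-0.0249; B=V−Δ·S=3.0362
Node (0,0) S=99.0000: V=(p*·0.3009+(1−p*)·3.3370)/1=0.9967; Δ=(0.3009−3.3370)/(109.8900−62.3700)=-0.0639; B=V−Δ·S=7.3220
Root portfolio cost Δ·99+B reproduces V0=0.9967.

(0,0): Delta=-0.0639 Bond=7.3220
(1,0): Delta=-0.2950 Bond=21.7380
(1,1): Delta=-0.0249 Bond=3.0362
(2,0): Delta=-1.0217 Bond=50.2930
(2,1): Delta=-0.1724 Bond=13.2487
(2,2): Delta=0.0000 Bond=0.0000
(3,0): Delta=0.0000 Bond=25.0000
(3,1): Delta=-1.1942 Bond=57.8125
(3,2): Delta=0.0000 Bond=0.0000
(3,3): Delta=0.0000 Bond=0.0000
V0=0.9967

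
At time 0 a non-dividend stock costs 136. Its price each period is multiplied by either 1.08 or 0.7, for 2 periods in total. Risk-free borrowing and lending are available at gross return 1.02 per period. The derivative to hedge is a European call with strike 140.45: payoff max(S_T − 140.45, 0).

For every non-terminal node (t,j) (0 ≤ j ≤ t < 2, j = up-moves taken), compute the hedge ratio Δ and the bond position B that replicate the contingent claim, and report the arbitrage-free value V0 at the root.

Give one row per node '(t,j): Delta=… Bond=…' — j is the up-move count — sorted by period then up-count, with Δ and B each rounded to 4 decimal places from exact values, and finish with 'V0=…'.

Since d<R<u, set p* = (R−d)/(u−d) = 0.8421; price each node as the discounted p*-expectation of its children.
Payoff layer (t=2): V(2,0)=0.0000, V(2,1)=0.0000, V(2,2)=18.1804
Node (1,0) S=95.2000: V=(p*·0.0000+(1−p*)·0.0000)/1.02=0.0000; Δ=(0.0000−0.0000)/(102.8160−66.6400)=0.0000; B=V−Δ·S=0.0000
Node (1,1) S=146.8800: V=(p*·18.1804+(1−p*)·0.0000)/1.02=15.0096; Δ=(18.1804−0.0000)/(158.6304−102.8160)=0.3257; B=V−Δ·S=-32.8335
Node (0,0) S=136.0000: V=(p*·15.0096+(1−p*)·0.0000)/1.02=12.3918; Δ=(15.0096−0.0000)/(146.8800−95.2000)=0.2904; B=V−Δ·S=-27.1072
Self-financing check: at every node Δ·S+B equals the discounted successor values.

(0,0): Delta=0.2904 Bond=-27.1072
(1,0): Delta=0.0000 Bond=0.0000
(1,1): Delta=0.3257 Bond=-32.8335
V0=12.3918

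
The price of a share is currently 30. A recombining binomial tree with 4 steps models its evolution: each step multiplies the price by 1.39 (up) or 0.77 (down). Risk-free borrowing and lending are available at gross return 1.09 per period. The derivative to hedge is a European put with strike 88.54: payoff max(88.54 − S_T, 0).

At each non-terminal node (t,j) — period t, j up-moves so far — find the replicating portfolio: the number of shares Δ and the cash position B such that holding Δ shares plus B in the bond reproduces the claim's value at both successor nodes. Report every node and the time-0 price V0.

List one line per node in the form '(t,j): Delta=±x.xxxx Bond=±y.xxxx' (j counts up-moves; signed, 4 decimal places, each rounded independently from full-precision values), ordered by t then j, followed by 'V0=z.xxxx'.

(0,0): Delta=-0.8661 Bond=59.8872
(1,0): Delta=-1.0000 Bond=68.3691
(1,1): Delta=-0.7966 Bond=62.3783
(2,0): Delta=-1.0000 Bond=74.5223
(2,1): Delta=-1.0000 Bond=74.5223
(2,2): Delta=-0.6910 Bond=61.8705
(3,0): Delta=-1.0000 Bond=81.2294
(3,1): Delta=-1.0000 Bond=81.2294
(3,2): Delta=-1.0000 Bond=81.2294
(3,3): Delta=-0.5305 Bond=54.5103
V0=33.9029

Under the risk-neutral measure, an up-move has probability p* = (R−d)/(u−d) = 0.5161 and values discount at R = 1.09.
Terminal payoffs: V(4,0)=77.9941, V(4,1)=69.5026, V(4,2)=54.1737, V(4,3)=26.5022, V(4,4)=0.0000
  t=3,j=0: stock 13.6960 → up 19.0374 (V=69.5026), down 10.5459 (V=77.9941). Price 67.5334; hedge Δ=-1.0000, bond B=81.2294.
  t=3,j=1: stock 24.7239 → up 34.3663 (V=54.1737), down 19.0374 (V=69.5026). Price 56.5054; hedge Δ=-1.0000, bond B=81.2294.
  t=3,j=2: stock 44.6315 → up 62.0378 (V=26.5022), down 34.3663 (V=54.1737). Price 36.5978; hedge Δ=-1.0000, bond B=81.2294.
  t=3,j=3: stock 80.5686 → up 111.9903 (V=0.0000), down 62.0378 (V=26.5022). Price 11.7648; hedge Δ=-0.5305, bond B=54.5103.
  t=2,j=0: stock 17.7870 → up 24.7239 (V=56.5054), down 13.6960 (V=67.5334). Price 56.7353; hedge Δ=-1.0000, bond B=74.5223.
  t=2,j=1: stock 32.1090 → up 44.6315 (V=36.5978), down 24.7239 (V=56.5054). Price 42.4133; hedge Δ=-1.0000, bond B=74.5223.
  t=2,j=2: stock 57.9630 → up 80.5686 (V=11.7648), down 44.6315 (V=36.5978). Price 21.8172; hedge Δ=-0.6910, bond B=61.8705.
  t=1,j=0: stock 23.1000 → up 32.1090 (V=42.4133), down 17.7870 (V=56.7353). Price 45.2691; hedge Δ=-1.0000, bond B=68.3691.
  t=1,j=1: stock 41.7000 → up 57.9630 (V=21.8172), down 32.1090 (V=42.4133). Price 29.1588; hedge Δ=-0.7966, bond B=62.3783.
  t=0,j=0: stock 30.0000 → up 41.7000 (V=29.1588), down 23.1000 (V=45.2691). Price 33.9029; hedge Δ=-0.8661, bond B=59.8872.
The time-0 hedge costs 33.9029, which is the no-arbitrage price.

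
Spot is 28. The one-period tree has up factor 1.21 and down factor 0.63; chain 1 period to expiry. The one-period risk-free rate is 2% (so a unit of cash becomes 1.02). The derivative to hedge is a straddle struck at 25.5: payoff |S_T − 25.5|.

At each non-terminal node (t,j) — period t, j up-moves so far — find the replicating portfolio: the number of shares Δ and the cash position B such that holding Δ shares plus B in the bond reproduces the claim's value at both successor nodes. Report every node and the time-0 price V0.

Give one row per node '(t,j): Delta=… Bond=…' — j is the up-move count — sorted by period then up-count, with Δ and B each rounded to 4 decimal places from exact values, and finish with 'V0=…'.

Since d<R<u, set p* = (R−d)/(u−d) = 0.6724; price each node as the discounted p*-expectation of its children.
At expiry t=1: V(1,0)=7.8600, V(1,1)=8.3800
(0,0): S=28.0000. Δ = (V_up−V_dn)/(S_up−S_dn) = (8.3800−7.8600)/(33.8800−17.6400) = 0.0320. V = [p*·8.3800 + (1−p*)·7.8600]/1.02 = 8.0487. B = V − Δ·S = 7.1521.
Root portfolio cost Δ·28+B reproduces V0=8.0487.

(0,0): Delta=0.0320 Bond=7.1521
V0=8.0487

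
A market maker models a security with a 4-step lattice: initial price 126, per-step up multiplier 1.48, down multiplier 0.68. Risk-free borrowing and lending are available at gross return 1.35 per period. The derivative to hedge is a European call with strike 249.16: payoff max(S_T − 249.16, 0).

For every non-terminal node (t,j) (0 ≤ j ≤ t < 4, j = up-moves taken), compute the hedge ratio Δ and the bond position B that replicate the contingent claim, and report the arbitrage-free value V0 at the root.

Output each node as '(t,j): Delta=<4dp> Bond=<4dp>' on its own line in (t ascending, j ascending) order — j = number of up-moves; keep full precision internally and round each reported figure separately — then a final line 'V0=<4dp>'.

(0,0): Delta=0.8134 Bond=-46.5677
(1,0): Delta=0.1606 Bond=-6.9295
(1,1): Delta=0.8716 Bond=-73.7199
(2,0): Delta=0.0000 Bond=0.0000
(2,1): Delta=0.1749 Bond=-11.1700
(2,2): Delta=0.9337 Bond=-116.6647
(3,0): Delta=0.0000 Bond=0.0000
(3,1): Delta=0.0000 Bond=0.0000
(3,2): Delta=0.1905 Bond=-18.0054
(3,3): Delta=1.0000 Bond=-184.5630
V0=55.9235

No-arbitrage ⇒ martingale measure with p* = (R−d)/(u−d) = 0.8375.
Payoff layer (t=4): V(4,0)=0.0000, V(4,1)=0.0000, V(4,2)=0.0000, V(4,3)=28.5967, V(4,4)=355.3694
Node (3,0) S=39.6184: V=(p*·0.0000+(1−p*)·0.0000)/1.35=0.0000; Δ=(0.0000−0.0000)/(58.6353−26.9405)=0.0000; B=V−Δ·S=0.0000
Node (3,1) S=86.2284: V=(p*·0.0000+(1−p*)·0.0000)/1.35=0.0000; Δ=(0.0000−0.0000)/(127.6180−58.6353)=0.0000; B=V−Δ·S=0.0000
Node (3,2) S=187.6735: V=(p*·28.5967+(1−p*)·0.0000)/1.35=17.7406; Δ=(28.5967−0.0000)/(277.7567−127.6180)=0.1905; B=V−Δ·S=-18.0054
Node (3,3) S=408.4658: V=(p*·355.3694+(1−p*)·28.5967)/1.35=223.9028; Δ=(355.3694−28.5967)/(604.5294−277.7567)=1.0000; B=V−Δ·S=-184.5630
Node (2,0) S=58.2624: V=(p*·0.0000+(1−p*)·0.0000)/1.35=0.0000; Δ=(0.0000−0.0000)/(86.2284−39.6184)=0.0000; B=V−Δ·S=0.0000
Node (2,1) S=126.8064: V=(p*·17.7406+(1−p*)·0.0000)/1.35=11.0057; Δ=(17.7406−0.0000)/(187.6735−86.2284)=0.1749; B=V−Δ·S=-11.1700
Node (2,2) S=275.9904: V=(p*·223.9028+(1−p*)·17.7406)/1.35=141.0381; Δ=(223.9028−17.7406)/(408.4658−187.6735)=0.9337; B=V−Δ·S=-116.6647
Node (1,0) S=85.6800: V=(p*·11.0057+(1−p*)·0.0000)/1.35=6.8276; Δ=(11.0057−0.0000)/(126.8064−58.2624)=0.1606; B=V−Δ·S=-6.9295
Node (1,1) S=186.4800: V=(p*·141.0381+(1−p*)·11.0057)/1.35=88.8206; Δ=(141.0381−11.0057)/(275.9904−126.8064)=0.8716; B=V−Δ·S=-73.7199
Node (0,0) S=126.0000: V=(p*·88.8206+(1−p*)·6.8276)/1.35=55.9235; Δ=(88.8206−6.8276)/(186.4800−85.6800)=0.8134; B=V−Δ·S=-46.5677
Check: Δ(0,0)·S0 + B(0,0) = 55.9235 = V0.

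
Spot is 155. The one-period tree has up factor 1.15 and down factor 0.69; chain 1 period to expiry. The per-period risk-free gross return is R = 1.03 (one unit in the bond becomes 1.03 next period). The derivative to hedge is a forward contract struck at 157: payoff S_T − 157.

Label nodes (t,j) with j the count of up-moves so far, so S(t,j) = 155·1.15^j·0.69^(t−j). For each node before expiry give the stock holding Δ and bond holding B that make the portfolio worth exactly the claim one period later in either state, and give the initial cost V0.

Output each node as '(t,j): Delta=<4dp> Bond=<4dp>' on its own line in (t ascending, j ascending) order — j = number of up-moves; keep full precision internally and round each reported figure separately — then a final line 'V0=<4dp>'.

(0,0): Delta=1.0000 Bond=-152.4272
V0=2.5728

Since d<R<u, set p* = (R−d)/(u−d) = 0.7391; price each node as the discounted p*-expectation of its children.
Terminal values V(1,·): V(1,0)=-50.0500, V(1,1)=21.2500
Node (0,0) S=155.0000: V=(p*·21.2500+(1−p*)·-50.0500)/1.03=2.5728; Δ=(21.2500−-50.0500)/(178.2500−106.9500)=1.0000; B=V−Δ·S=-152.4272
The time-0 hedge costs 2.5728, which is the no-arbitrage price.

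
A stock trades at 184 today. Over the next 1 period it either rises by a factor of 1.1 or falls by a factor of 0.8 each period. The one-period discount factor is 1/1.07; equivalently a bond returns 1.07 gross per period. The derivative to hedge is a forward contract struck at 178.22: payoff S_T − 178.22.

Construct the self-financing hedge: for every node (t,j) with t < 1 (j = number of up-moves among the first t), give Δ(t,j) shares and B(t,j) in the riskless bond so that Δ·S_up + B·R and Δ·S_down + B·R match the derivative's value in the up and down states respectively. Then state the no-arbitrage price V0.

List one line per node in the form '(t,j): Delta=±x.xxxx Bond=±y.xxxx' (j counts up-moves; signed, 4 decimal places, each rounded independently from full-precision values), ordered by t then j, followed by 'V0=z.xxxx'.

(0,0): Delta=1.0000 Bond=-166.5607
V0=17.4393

Risk-neutral probability p* = (R−d)/(u−d) = (1.07−0.8)/(1.1−0.8) = 0.9000.
Terminal values V(1,·): V(1,0)=-31.0200, V(1,1)=24.1800
  t=0,j=0: stock 184.0000 → up 202.4000 (V=24.1800), down 147.2000 (V=-31.0200). Price 17.4393; hedge Δ=1.0000, bond B=-166.5607.
Self-financing check: at every node Δ·S+B equals the discounted successor values.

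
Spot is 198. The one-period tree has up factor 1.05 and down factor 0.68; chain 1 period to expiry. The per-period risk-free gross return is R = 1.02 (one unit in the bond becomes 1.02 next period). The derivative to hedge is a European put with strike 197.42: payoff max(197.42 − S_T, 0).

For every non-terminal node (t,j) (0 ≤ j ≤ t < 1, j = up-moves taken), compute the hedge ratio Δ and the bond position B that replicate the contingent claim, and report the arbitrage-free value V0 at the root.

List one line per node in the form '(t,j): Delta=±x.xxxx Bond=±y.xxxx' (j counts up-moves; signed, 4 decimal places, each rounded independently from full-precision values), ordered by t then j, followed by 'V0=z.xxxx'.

Risk-neutral probability p* = (R−d)/(u−d) = (1.02−0.68)/(1.05−0.68) = 0.9189.
At expiry t=1: V(1,0)=62.7800, V(1,1)=0.0000
Node (0,0) S=198.0000: V=(p*·0.0000+(1−p*)·62.7800)/1.02=4.9905; Δ=(0.0000−62.7800)/(207.9000−134.6400)=-0.8569; B=V−Δ·S=174.6661
Check: Δ(0,0)·S0 + B(0,0) = 4.9905 = V0.

(0,0): Delta=-0.8569 Bond=174.6661
V0=4.9905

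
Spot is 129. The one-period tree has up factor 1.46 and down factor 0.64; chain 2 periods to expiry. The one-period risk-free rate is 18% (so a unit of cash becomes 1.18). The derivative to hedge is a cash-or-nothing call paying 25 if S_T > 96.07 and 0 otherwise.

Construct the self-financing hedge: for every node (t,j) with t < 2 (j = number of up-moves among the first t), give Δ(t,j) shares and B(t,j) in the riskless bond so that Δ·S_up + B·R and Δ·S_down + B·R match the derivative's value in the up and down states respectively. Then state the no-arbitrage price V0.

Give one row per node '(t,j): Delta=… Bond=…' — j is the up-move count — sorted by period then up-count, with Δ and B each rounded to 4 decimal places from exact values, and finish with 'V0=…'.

(0,0): Delta=0.0684 Bond=7.0387
(1,0): Delta=0.3693 Bond=-16.5358
(1,1): Delta=0.0000 Bond=21.1864
V0=15.8612

Since d<R<u, set p* = (R−d)/(u−d) = 0.6585; price each node as the discounted p*-expectation of its children.
Terminal payoffs: V(2,0)=0.0000, V(2,1)=25.0000, V(2,2)=25.0000
  t=1,j=0: stock 82.5600 → up 120.5376 (V=25.0000), down 52.8384 (V=0.0000). Price 13.9520; hedge Δ=0.3693, bond B=-16.5358.
  t=1,j=1: stock 188.3400 → up 274.9764 (V=25.0000), down 120.5376 (V=25.0000). Price 21.1864; hedge Δ=0.0000, bond B=21.1864.
  t=0,j=0: stock 129.0000 → up 188.3400 (V=21.1864), down 82.5600 (V=13.9520). Price 15.8612; hedge Δ=0.0684, bond B=7.0387.
Check: Δ(0,0)·S0 + B(0,0) = 15.8612 = V0.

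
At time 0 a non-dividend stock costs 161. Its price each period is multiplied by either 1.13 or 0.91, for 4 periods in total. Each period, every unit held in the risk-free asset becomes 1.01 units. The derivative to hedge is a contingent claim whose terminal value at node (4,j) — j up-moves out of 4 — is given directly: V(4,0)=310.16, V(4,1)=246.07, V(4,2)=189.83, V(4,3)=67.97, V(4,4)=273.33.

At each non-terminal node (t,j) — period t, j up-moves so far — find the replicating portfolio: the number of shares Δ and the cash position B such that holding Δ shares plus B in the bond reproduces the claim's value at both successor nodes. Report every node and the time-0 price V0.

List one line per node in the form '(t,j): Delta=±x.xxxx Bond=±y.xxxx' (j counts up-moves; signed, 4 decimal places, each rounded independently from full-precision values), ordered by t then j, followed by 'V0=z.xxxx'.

(0,0): Delta=-1.5107 Bond=431.2633
(1,0): Delta=-2.1938 Bond=535.6572
(1,1): Delta=-0.8506 Bond=315.4784
(2,0): Delta=-2.0430 Bond=520.8984
(2,1): Delta=-2.3396 Bond=565.1523
(2,2): Delta=0.5884 Bond=22.8102
(3,0): Delta=-2.4011 Bond=569.5639
(3,1): Delta=-1.6968 Bond=473.9595
(3,2): Delta=-2.9608 Bond=687.0171
(3,3): Delta=4.0182 Bond=-773.7363
V0=188.0356

Risk-neutral probability p* = (R−d)/(u−d) = (1.01−0.91)/(1.13−0.91) = 0.4545.
Terminal payoffs: V(4,0)=310.1600, V(4,1)=246.0700, V(4,2)=189.8300, V(4,3)=67.9700, V(4,4)=273.3300
(3,0): S=121.3249. Δ = (V_up−V_dn)/(S_up−S_dn) = (246.0700−310.1600)/(137.0972−110.4057) = -2.4011. V = [p*·246.0700 + (1−p*)·310.1600]/1.01 = 278.2457. B = V − Δ·S = 569.5639.
(3,1): S=150.6562. Δ = (V_up−V_dn)/(S_up−S_dn) = (189.8300−246.0700)/(170.2415−137.0972) = -1.6968. V = [p*·189.8300 + (1−p*)·246.0700]/1.01 = 218.3231. B = V − Δ·S = 473.9595.
(3,2): S=187.0786. Δ = (V_up−V_dn)/(S_up−S_dn) = (67.9700−189.8300)/(211.3988−170.2415) = -2.9608. V = [p*·67.9700 + (1−p*)·189.8300]/1.01 = 133.1080. B = V − Δ·S = 687.0171.
(3,3): S=232.3064. Δ = (V_up−V_dn)/(S_up−S_dn) = (273.3300−67.9700)/(262.5063−211.3988) = 4.0182. V = [p*·273.3300 + (1−p*)·67.9700]/1.01 = 159.7183. B = V − Δ·S = -773.7363.
(2,0): S=133.3241. Δ = (V_up−V_dn)/(S_up−S_dn) = (218.3231−278.2457)/(150.6562−121.3249) = -2.0430. V = [p*·218.3231 + (1−p*)·278.2457]/1.01 = 248.5230. B = V − Δ·S = 520.8984.
(2,1): S=165.5563. Δ = (V_up−V_dn)/(S_up−S_dn) = (133.1080−218.3231)/(187.0786−150.6562) = -2.3396. V = [p*·133.1080 + (1−p*)·218.3231]/1.01 = 177.8109. B = V − Δ·S = 565.1523.
(2,2): S=205.5809. Δ = (V_up−V_dn)/(S_up−S_dn) = (159.7183−133.1080)/(232.3064−187.0786) = 0.5884. V = [p*·159.7183 + (1−p*)·133.1080]/1.01 = 143.7659. B = V − Δ·S = 22.8102.
(1,0): S=146.5100. Δ = (V_up−V_dn)/(S_up−S_dn) = (177.8109−248.5230)/(165.5563−133.3241) = -2.1938. V = [p*·177.8109 + (1−p*)·248.5230]/1.01 = 214.2387. B = V − Δ·S = 535.6572.
(1,1): S=181.9300. Δ = (V_up−V_dn)/(S_up−S_dn) = (143.7659−177.8109)/(205.5809−165.5563) = -0.8506. V = [p*·143.7659 + (1−p*)·177.8109]/1.01 = 160.7286. B = V − Δ·S = 315.4784.
(0,0): S=161.0000. Δ = (V_up−V_dn)/(S_up−S_dn) = (160.7286−214.2387)/(181.9300−146.5100) = -1.5107. V = [p*·160.7286 + (1−p*)·214.2387]/1.01 = 188.0356. B = V − Δ·S = 431.2633.
The time-0 hedge costs 188.0356, which is the no-arbitrage price.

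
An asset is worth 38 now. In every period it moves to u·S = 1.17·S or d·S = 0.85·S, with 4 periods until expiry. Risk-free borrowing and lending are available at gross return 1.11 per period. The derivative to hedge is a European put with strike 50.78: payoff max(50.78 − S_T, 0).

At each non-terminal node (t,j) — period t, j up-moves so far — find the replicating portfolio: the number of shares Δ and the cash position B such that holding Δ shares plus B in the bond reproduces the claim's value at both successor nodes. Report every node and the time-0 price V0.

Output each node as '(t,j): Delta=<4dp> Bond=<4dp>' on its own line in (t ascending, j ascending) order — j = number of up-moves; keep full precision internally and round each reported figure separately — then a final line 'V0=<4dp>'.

Since d<R<u, set p* = (R−d)/(u−d) = 0.8125; price each node as the discounted p*-expectation of its children.
Terminal values V(4,·): V(4,0)=30.9438, V(4,1)=23.4760, V(4,2)=13.1969, V(4,3)=0.0000, V(4,4)=0.0000
(3,0): S=23.3367. Δ = (V_up−V_dn)/(S_up−S_dn) = (23.4760−30.9438)/(27.3040−19.8362) = -1.0000. V = [p*·23.4760 + (1−p*)·30.9438]/1.11 = 22.4110. B = V − Δ·S = 45.7477.
(3,1): S=32.1223. Δ = (V_up−V_dn)/(S_up−S_dn) = (13.1969−23.4760)/(37.5831−27.3040) = -1.0000. V = [p*·13.1969 + (1−p*)·23.4760]/1.11 = 13.6254. B = V − Δ·S = 45.7477.
(3,2): S=44.2155. Δ = (V_up−V_dn)/(S_up−S_dn) = (0.0000−13.1969)/(51.7321−37.5831) = -0.9327. V = [p*·0.0000 + (1−p*)·13.1969]/1.11 = 2.2292. B = V − Δ·S = 43.4694.
(3,3): S=60.8613. Δ = (V_up−V_dn)/(S_up−S_dn) = (0.0000−0.0000)/(71.2077−51.7321) = 0.0000. V = [p*·0.0000 + (1−p*)·0.0000]/1.11 = 0.0000. B = V − Δ·S = 0.0000.
(2,0): S=27.4550. Δ = (V_up−V_dn)/(S_up−S_dn) = (13.6254−22.4110)/(32.1223−23.3367) = -1.0000. V = [p*·13.6254 + (1−p*)·22.4110]/1.11 = 13.7592. B = V − Δ·S = 41.2142.
(2,1): S=37.7910. Δ = (V_up−V_dn)/(S_up−S_dn) = (2.2292−13.6254)/(44.2155−32.1223) = -0.9424. V = [p*·2.2292 + (1−p*)·13.6254]/1.11 = 3.9333. B = V − Δ·S = 39.5464.
(2,2): S=52.0182. Δ = (V_up−V_dn)/(S_up−S_dn) = (0.0000−2.2292)/(60.8613−44.2155) = -0.1339. V = [p*·0.0000 + (1−p*)·2.2292]/1.11 = 0.3766. B = V − Δ·S = 7.3428.
(1,0): S=32.3000. Δ = (V_up−V_dn)/(S_up−S_dn) = (3.9333−13.7592)/(37.7910−27.4550) = -0.9506. V = [p*·3.9333 + (1−p*)·13.7592]/1.11 = 5.2033. B = V − Δ·S = 35.9091.
(1,1): S=44.4600. Δ = (V_up−V_dn)/(S_up−S_dn) = (0.3766−3.9333)/(52.0182−37.7910) = -0.2500. V = [p*·0.3766 + (1−p*)·3.9333]/1.11 = 0.9400. B = V − Δ·S = 12.0549.
(0,0): S=38.0000. Δ = (V_up−V_dn)/(S_up−S_dn) = (0.9400−5.2033)/(44.4600−32.3000) = -0.3506. V = [p*·0.9400 + (1−p*)·5.2033]/1.11 = 1.5670. B = V − Δ·S = 14.8897.
Check: Δ(0,0)·S0 + B(0,0) = 1.5670 = V0.

(0,0): Delta=-0.3506 Bond=14.8897
(1,0): Delta=-0.9506 Bond=35.9091
(1,1): Delta=-0.2500 Bond=12.0549
(2,0): Delta=-1.0000 Bond=41.2142
(2,1): Delta=-0.9424 Bond=39.5464
(2,2): Delta=-0.1339 Bond=7.3428
(3,0): Delta=-1.0000 Bond=45.7477
(3,1): Delta=-1.0000 Bond=45.7477
(3,2): Delta=-0.9327 Bond=43.4694
(3,3): Delta=0.0000 Bond=0.0000
V0=1.5670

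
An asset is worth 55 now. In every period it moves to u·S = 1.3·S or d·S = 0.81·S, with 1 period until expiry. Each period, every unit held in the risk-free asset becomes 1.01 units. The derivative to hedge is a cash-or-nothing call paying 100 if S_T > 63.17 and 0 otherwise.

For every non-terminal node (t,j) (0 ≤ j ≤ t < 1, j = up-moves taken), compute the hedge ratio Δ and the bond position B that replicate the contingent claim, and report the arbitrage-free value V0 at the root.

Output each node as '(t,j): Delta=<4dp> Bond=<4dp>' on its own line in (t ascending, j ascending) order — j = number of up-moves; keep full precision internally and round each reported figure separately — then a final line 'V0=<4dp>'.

(0,0): Delta=3.7106 Bond=-163.6694
V0=40.4122

The replicating-portfolio and risk-neutral prices coincide; use p* = (1.01−0.81)/(1.3−0.81) = 0.4082 for the latter.
Payoff layer (t=1): V(1,0)=0.0000, V(1,1)=100.0000
  t=0,j=0: stock 55.0000 → up 71.5000 (V=100.0000), down 44.5500 (V=0.0000). Price 40.4122; hedge Δ=3.7106, bond B=-163.6694.
Each (Δ,B) replicates both successor values, so the strategy is self-financing and V0 is arbitrage-free.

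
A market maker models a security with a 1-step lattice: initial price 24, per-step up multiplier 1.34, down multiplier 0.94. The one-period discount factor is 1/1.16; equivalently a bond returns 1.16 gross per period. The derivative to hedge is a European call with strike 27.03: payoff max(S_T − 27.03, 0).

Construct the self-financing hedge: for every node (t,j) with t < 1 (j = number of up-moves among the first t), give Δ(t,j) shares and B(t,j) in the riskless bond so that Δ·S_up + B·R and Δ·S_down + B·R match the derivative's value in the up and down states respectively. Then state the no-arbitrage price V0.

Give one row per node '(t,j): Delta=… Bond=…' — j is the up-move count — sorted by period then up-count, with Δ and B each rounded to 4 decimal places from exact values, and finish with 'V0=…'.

(0,0): Delta=0.5344 Bond=-10.3927
V0=2.4323

No-arbitrage ⇒ martingale measure with p* = (R−d)/(u−d) = 0.5500.
Payoff layer (t=1): V(1,0)=0.0000, V(1,1)=5.1300
  t=0,j=0: stock 24.0000 → up 32.1600 (V=5.1300), down 22.5600 (V=0.0000). Price 2.4323; hedge Δ=0.5344, bond B=-10.3927.
Check: Δ(0,0)·S0 + B(0,0) = 2.4323 = V0.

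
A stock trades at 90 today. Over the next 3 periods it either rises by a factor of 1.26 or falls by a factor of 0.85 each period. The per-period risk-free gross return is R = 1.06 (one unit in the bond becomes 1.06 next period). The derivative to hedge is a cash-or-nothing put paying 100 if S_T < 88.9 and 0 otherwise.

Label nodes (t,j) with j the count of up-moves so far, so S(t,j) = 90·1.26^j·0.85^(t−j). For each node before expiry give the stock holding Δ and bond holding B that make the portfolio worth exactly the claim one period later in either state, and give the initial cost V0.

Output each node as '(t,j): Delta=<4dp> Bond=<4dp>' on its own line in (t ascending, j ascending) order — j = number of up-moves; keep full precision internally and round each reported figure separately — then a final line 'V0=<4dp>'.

No-arbitrage ⇒ martingale measure with p* = (R−d)/(u−d) = 0.5122.
Terminal values V(3,·): V(3,0)=100.0000, V(3,1)=100.0000, V(3,2)=0.0000, V(3,3)=0.0000
(2,0): S=65.0250. Δ = (V_up−V_dn)/(S_up−S_dn) = (100.0000−100.0000)/(81.9315−55.2712) = 0.0000. V = [p*·100.0000 + (1−p*)·100.0000]/1.06 = 94.3396. B = V − Δ·S = 94.3396.
(2,1): S=96.3900. Δ = (V_up−V_dn)/(S_up−S_dn) = (0.0000−100.0000)/(121.4514−81.9315) = -2.5304. V = [p*·0.0000 + (1−p*)·100.0000]/1.06 = 46.0193. B = V − Δ·S = 289.9218.
(2,2): S=142.8840. Δ = (V_up−V_dn)/(S_up−S_dn) = (0.0000−0.0000)/(180.0338−121.4514) = 0.0000. V = [p*·0.0000 + (1−p*)·0.0000]/1.06 = 0.0000. B = V − Δ·S = 0.0000.
(1,0): S=76.5000. Δ = (V_up−V_dn)/(S_up−S_dn) = (46.0193−94.3396)/(96.3900−65.0250) = -1.5406. V = [p*·46.0193 + (1−p*)·94.3396]/1.06 = 65.6511. B = V − Δ·S = 183.5055.
(1,1): S=113.4000. Δ = (V_up−V_dn)/(S_up−S_dn) = (0.0000−46.0193)/(142.8840−96.3900) = -0.9898. V = [p*·0.0000 + (1−p*)·46.0193]/1.06 = 21.1778. B = V − Δ·S = 133.4200.
(0,0): S=90.0000. Δ = (V_up−V_dn)/(S_up−S_dn) = (21.1778−65.6511)/(113.4000−76.5000) = -1.2052. V = [p*·21.1778 + (1−p*)·65.6511]/1.06 = 40.4454. B = V − Δ·S = 148.9170.
Root portfolio cost Δ·90+B reproduces V0=40.4454.

(0,0): Delta=-1.2052 Bond=148.9170
(1,0): Delta=-1.5406 Bond=183.5055
(1,1): Delta=-0.9898 Bond=133.4200
(2,0): Delta=0.0000 Bond=94.3396
(2,1): Delta=-2.5304 Bond=289.9218
(2,2): Delta=0.0000 Bond=0.0000
V0=40.4454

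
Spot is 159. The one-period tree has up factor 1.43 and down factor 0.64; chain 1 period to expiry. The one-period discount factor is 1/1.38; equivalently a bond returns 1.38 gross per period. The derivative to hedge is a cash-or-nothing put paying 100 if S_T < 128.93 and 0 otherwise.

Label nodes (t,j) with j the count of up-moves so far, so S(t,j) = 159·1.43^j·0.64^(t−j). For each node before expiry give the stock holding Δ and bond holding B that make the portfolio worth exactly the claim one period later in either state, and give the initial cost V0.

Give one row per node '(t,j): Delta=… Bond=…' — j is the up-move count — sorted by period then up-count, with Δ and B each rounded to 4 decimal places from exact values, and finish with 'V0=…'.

(0,0): Delta=-0.7961 Bond=131.1686
V0=4.5863

The replicating-portfolio and risk-neutral prices coincide; use p* = (1.38−0.64)/(1.43−0.64) = 0.9367 for the latter.
Payoff layer (t=1): V(1,0)=100.0000, V(1,1)=0.0000
(0,0): S=159.0000. Δ = (V_up−V_dn)/(S_up−S_dn) = (0.0000−100.0000)/(227.3700−101.7600) = -0.7961. V = [p*·0.0000 + (1−p*)·100.0000]/1.38 = 4.5863. B = V − Δ·S = 131.1686.
The time-0 hedge costs 4.5863, which is the no-arbitrage price.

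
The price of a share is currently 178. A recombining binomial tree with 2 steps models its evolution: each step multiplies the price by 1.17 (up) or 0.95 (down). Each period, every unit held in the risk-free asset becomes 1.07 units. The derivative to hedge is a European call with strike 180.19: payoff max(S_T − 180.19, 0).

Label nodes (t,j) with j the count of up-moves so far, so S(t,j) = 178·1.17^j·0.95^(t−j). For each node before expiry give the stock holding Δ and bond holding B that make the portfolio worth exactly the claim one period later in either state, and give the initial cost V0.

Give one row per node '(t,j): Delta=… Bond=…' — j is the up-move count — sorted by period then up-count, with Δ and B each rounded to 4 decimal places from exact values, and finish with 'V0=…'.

Since d<R<u, set p* = (R−d)/(u−d) = 0.5455; price each node as the discounted p*-expectation of its children.
Terminal values V(2,·): V(2,0)=0.0000, V(2,1)=17.6570, V(2,2)=63.4742
Node (1,0) S=169.1000: V=(p*·17.6570+(1−p*)·0.0000)/1.07=9.0010; Δ=(17.6570−0.0000)/(197.8470−160.6450)=0.4746; B=V−Δ·S=-71.2581
Node (1,1) S=208.2600: V=(p*·63.4742+(1−p*)·17.6570)/1.07=39.8581; Δ=(63.4742−17.6570)/(243.6642−197.8470)=1.0000; B=V−Δ·S=-168.4019
Node (0,0) S=178.0000: V=(p*·39.8581+(1−p*)·9.0010)/1.07=24.1422; Δ=(39.8581−9.0010)/(208.2600−169.1000)=0.7880; B=V−Δ·S=-116.1174
Check: Δ(0,0)·S0 + B(0,0) = 24.1422 = V0.

(0,0): Delta=0.7880 Bond=-116.1174
(1,0): Delta=0.4746 Bond=-71.2581
(1,1): Delta=1.0000 Bond=-168.4019
V0=24.1422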